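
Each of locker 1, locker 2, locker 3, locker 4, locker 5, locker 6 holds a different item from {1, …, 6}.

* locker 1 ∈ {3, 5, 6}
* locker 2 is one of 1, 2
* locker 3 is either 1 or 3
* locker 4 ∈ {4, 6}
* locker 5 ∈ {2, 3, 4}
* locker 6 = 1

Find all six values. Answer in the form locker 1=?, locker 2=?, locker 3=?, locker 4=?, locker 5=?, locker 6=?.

locker 6 must be 1 (only option left). Eliminate 1 elsewhere: locker 2, locker 3.
locker 2 has just one choice, so locker 2 = 2. Remove 2 from locker 5.
locker 3 must be 3 (only option left). Eliminate 3 elsewhere: locker 1, locker 5.
That leaves locker 5 = 4. Strike 4 from locker 4.
locker 4 must be 6 (only option left). Remove 6 from locker 1.
locker 1 must be 5 (only option left).

locker 1=5, locker 2=2, locker 3=3, locker 4=6, locker 5=4, locker 6=1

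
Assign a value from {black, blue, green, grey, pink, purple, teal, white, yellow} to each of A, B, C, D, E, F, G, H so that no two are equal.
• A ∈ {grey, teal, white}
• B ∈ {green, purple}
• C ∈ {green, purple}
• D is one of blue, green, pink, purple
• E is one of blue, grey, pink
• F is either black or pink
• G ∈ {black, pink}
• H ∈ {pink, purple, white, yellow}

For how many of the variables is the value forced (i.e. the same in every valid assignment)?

2

B and C share exactly the 2 values {green, purple}; by pigeonhole those values go to them, so strike green, purple from D, H.
The 2 variables F and G are confined to {black, pink}, which locks those values in; drop them from D, E, H.
D must be blue (only option left). So E can't be blue.
E must be grey (only option left). Strike grey from A.
Determined: D=blue, E=grey. The other variables each still have more than one consistent value. That makes 2.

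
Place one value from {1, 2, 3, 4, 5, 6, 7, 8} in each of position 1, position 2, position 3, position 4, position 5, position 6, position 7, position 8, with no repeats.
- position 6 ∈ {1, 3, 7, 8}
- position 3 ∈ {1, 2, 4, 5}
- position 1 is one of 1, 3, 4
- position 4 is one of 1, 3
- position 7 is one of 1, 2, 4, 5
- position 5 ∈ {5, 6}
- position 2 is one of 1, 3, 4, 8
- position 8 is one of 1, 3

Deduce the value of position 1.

4

The 8 variables draw from only 8 values {1, 2, 3, 4, 5, 6, 7, 8}, so each is used; only position 5 can be 6, hence position 5 = 6.
Among the 7 still-open variables, 7 fits only position 6 (and all 7 values in {1, 2, 3, 4, 5, 7, 8} must be used), so position 6 = 7.
Among the 6 still-open variables, 8 fits only position 2 (and all 6 values in {1, 2, 3, 4, 5, 8} must be used), so position 2 = 8.
position 4 and position 8 between them cover only {1, 3} — a naked pair. Remove those values from position 1, position 3, position 7.
So position 1 = 4.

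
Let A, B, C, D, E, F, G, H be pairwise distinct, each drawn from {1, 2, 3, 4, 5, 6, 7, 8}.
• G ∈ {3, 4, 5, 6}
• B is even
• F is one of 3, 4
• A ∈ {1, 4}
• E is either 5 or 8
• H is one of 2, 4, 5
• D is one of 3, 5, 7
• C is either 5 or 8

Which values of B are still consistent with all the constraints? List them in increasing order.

2, 4, 6

The 8 variables draw from only 8 values {1, 2, 3, 4, 5, 6, 7, 8}, so each is used; only A can be 1, hence A = 1.
Among the 7 still-open variables, 7 fits only D (and all 7 values in {2, 3, 4, 5, 6, 7, 8} must be used), so D = 7.
C and E between them cover only {5, 8} — a naked pair. Remove those values from B, G, H.
No further eliminations apply; B can still be any of 2, 4, 6.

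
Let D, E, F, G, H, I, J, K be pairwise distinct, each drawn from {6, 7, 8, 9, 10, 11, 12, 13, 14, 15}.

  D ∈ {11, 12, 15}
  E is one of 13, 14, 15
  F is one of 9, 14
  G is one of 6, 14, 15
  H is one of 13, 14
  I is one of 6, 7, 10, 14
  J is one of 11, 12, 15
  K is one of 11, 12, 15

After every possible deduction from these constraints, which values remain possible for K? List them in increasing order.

The 3 variables D, J, K are confined to {11, 12, 15}, which locks those values in; drop them from E, G.
E and H between them cover only {13, 14} — a naked pair. Remove those values from F, G, I.
F must be 9 (only option left).
G's domain is down to {6}, so G = 6. Remove 6 from I.
No further eliminations apply; K can still be any of 11, 12, 15.

11, 12, 15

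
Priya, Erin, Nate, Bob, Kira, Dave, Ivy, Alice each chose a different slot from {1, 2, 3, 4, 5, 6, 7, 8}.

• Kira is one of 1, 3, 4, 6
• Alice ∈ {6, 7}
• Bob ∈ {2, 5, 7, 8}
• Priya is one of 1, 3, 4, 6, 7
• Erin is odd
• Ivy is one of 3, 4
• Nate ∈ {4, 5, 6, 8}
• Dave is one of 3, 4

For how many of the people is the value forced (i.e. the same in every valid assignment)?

3

The 8 variables together cover exactly {1, 2, 3, 4, 5, 6, 7, 8} — 8 values for 8 variables — and 2 appears only in Bob's list, so Bob = 2.
The 7 still-open variables draw from only 7 values {1, 3, 4, 5, 6, 7, 8}, so each is used; only Nate can be 8, hence Nate = 8.
The 6 still-open variables draw from only 6 values {1, 3, 4, 5, 6, 7}, so each is used; only Erin can be 5, hence Erin = 5.
Dave and Ivy share exactly the 2 values {3, 4}; by pigeonhole those values go to them, so strike 3, 4 from Priya, Kira.
Determined: Erin=5, Nate=8, Bob=2. The other people each still have more than one consistent value. That makes 3.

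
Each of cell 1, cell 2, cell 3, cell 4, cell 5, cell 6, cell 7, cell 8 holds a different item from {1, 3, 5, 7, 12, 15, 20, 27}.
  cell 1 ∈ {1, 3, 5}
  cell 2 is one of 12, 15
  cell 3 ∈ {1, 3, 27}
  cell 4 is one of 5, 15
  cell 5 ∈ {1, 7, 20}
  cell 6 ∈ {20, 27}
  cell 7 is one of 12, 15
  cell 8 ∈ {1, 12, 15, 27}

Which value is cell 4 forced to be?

5

Among the 8 variables, 7 fits only cell 5 (and all 8 values in {1, 3, 5, 7, 12, 15, 20, 27} must be used), so cell 5 = 7.
The 7 still-open variables draw from only 7 values {1, 3, 5, 12, 15, 20, 27}, so each is used; only cell 6 can be 20, hence cell 6 = 20.
cell 2 and cell 7 share exactly the 2 values {12, 15}; by pigeonhole those values go to them, so strike 12, 15 from cell 4, cell 8.
So cell 4 = 5.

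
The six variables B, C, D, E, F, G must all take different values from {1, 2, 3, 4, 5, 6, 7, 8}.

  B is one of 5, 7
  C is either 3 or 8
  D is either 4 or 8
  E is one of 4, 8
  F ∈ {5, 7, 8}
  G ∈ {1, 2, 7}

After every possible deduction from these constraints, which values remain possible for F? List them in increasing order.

5, 7

D and E share exactly the 2 values {4, 8}; by pigeonhole those values go to them, so strike 4, 8 from C, F.
C must be 3 (only option left).
The 2 variables B and F are confined to {5, 7}, which locks those values in; drop them from G.
No further eliminations apply; F can still be any of 5, 7.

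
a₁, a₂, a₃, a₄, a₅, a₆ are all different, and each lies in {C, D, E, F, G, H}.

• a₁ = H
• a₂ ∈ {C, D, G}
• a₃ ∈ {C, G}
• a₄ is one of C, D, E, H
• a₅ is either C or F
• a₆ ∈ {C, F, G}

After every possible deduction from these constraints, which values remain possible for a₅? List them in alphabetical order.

a₁'s domain is down to {H}, so a₁ = H. Remove H from a₄.
The 5 still-open variables draw from only 5 values {C, D, E, F, G}, so each is used; only a₄ can be E, hence a₄ = E.
Among the 4 still-open variables, D fits only a₂ (and all 4 values in {C, D, F, G} must be used), so a₂ = D.
No further eliminations apply; a₅ can still be any of C, F.

C, F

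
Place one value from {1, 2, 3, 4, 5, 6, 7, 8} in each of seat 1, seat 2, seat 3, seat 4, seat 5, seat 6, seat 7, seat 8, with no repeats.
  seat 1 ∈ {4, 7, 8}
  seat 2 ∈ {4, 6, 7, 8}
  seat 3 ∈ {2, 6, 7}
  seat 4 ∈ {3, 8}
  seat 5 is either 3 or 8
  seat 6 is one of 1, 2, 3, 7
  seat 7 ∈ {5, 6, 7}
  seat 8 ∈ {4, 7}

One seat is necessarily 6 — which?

Among the 8 variables, 1 fits only seat 6 (and all 8 values in {1, 2, 3, 4, 5, 6, 7, 8} must be used), so seat 6 = 1.
The 7 still-open variables together cover exactly {2, 3, 4, 5, 6, 7, 8} — 7 values for 7 variables — and 2 appears only in seat 3's list, so seat 3 = 2.
The 6 still-open variables draw from only 6 values {3, 4, 5, 6, 7, 8}, so each is used; only seat 7 can be 5, hence seat 7 = 5.
The 5 still-open variables draw from only 5 values {3, 4, 6, 7, 8}, so each is used; only seat 2 can be 6, hence seat 2 = 6.

seat 2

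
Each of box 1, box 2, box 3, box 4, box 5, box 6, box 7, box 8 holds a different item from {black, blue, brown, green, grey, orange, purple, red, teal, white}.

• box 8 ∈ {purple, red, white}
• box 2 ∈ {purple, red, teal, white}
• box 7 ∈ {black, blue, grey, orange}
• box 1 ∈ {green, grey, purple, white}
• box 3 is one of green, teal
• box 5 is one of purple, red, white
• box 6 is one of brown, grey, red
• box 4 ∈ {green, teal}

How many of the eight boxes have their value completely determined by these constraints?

box 3 and box 4 between them cover only {green, teal} — a naked pair. Remove those values from box 1, box 2.
box 2, box 5, box 8 share exactly the 3 values {purple, red, white}; by pigeonhole those values go to them, so strike purple, red, white from box 1, box 6.
That leaves box 1 = grey. Strike grey from box 6, box 7.
box 6 has just one choice, so box 6 = brown.
Determined: box 1=grey, box 6=brown. The other boxes each still have more than one consistent value. That makes 2.

2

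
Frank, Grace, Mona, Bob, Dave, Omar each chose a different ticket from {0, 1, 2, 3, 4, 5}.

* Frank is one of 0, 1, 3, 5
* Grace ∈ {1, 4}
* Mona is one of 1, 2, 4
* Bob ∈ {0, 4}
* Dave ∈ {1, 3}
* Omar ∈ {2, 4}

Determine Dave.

The 6 variables draw from only 6 values {0, 1, 2, 3, 4, 5}, so each is used; only Frank can be 5, hence Frank = 5.
The 5 still-open variables together cover exactly {0, 1, 2, 3, 4} — 5 values for 5 variables — and 0 appears only in Bob's list, so Bob = 0.
Among the 4 still-open variables, 3 fits only Dave (and all 4 values in {1, 2, 3, 4} must be used), so Dave = 3.

3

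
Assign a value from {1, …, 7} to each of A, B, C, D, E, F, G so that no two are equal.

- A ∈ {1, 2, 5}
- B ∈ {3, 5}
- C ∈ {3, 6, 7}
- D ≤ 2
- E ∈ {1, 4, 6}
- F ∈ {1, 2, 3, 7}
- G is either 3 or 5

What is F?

7

Among the 7 variables, 4 fits only E (and all 7 values in {1, 2, 3, 4, 5, 6, 7} must be used), so E = 4.
The 6 still-open variables together cover exactly {1, 2, 3, 5, 6, 7} — 6 values for 6 variables — and 6 appears only in C's list, so C = 6.
Among the 5 still-open variables, 7 fits only F (and all 5 values in {1, 2, 3, 5, 7} must be used), so F = 7.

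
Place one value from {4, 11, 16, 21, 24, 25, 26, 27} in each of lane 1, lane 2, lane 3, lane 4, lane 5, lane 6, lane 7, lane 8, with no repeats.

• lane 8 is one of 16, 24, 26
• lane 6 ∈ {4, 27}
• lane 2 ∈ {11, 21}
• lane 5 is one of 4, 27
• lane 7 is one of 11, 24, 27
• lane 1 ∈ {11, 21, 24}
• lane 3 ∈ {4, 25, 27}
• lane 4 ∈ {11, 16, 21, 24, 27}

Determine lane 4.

16

The 8 variables draw from only 8 values {4, 11, 16, 21, 24, 25, 26, 27}, so each is used; only lane 3 can be 25, hence lane 3 = 25.
Among the 7 still-open variables, 26 fits only lane 8 (and all 7 values in {4, 11, 16, 21, 24, 26, 27} must be used), so lane 8 = 26.
Among the 6 still-open variables, 16 fits only lane 4 (and all 6 values in {4, 11, 16, 21, 24, 27} must be used), so lane 4 = 16.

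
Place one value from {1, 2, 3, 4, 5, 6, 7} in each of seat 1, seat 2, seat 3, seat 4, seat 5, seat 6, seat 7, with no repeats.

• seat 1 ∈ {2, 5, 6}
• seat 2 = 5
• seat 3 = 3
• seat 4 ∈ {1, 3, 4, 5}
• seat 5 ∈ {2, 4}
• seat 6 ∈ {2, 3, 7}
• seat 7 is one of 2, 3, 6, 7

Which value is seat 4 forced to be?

1

seat 2's domain is down to {5}, so seat 2 = 5. Remove 5 from seat 1, seat 4.
seat 3's domain is down to {3}, so seat 3 = 3. Strike 3 from seat 4, seat 6, seat 7.
Among the 5 still-open variables, 1 fits only seat 4 (and all 5 values in {1, 2, 4, 6, 7} must be used), so seat 4 = 1.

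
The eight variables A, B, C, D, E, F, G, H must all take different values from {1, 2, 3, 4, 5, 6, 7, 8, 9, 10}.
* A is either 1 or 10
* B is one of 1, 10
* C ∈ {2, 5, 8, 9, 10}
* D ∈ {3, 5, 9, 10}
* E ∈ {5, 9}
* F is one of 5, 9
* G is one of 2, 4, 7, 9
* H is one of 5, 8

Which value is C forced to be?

2

A and B share exactly the 2 values {1, 10}; by pigeonhole those values go to them, so strike 1, 10 from C, D.
The 2 variables E and F are confined to {5, 9}, which locks those values in; drop them from C, D, G, H.
That leaves D = 3.
That leaves H = 8. Eliminate 8 elsewhere: C.
So C = 2.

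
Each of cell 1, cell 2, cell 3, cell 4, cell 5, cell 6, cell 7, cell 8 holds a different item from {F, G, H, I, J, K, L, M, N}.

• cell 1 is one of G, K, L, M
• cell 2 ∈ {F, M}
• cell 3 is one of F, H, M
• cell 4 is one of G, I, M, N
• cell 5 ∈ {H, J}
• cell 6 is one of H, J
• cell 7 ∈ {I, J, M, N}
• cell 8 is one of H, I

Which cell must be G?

cell 5 and cell 6 share exactly the 2 values {H, J}; by pigeonhole those values go to them, so strike H, J from cell 3, cell 7, cell 8.
That leaves cell 8 = I. Eliminate I elsewhere: cell 4, cell 7.
cell 2 and cell 3 share exactly the 2 values {F, M}; by pigeonhole those values go to them, so strike F, M from cell 1, cell 4, cell 7.
That leaves cell 7 = N. Strike N from cell 4.
So G goes to cell 4.

cell 4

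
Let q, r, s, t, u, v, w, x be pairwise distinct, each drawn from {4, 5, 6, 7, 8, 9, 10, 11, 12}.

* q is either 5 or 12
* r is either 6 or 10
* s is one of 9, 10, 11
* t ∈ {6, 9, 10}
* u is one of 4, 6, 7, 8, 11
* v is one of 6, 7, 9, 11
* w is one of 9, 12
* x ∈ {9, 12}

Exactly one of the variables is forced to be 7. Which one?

w and x share exactly the 2 values {9, 12}; by pigeonhole those values go to them, so strike 9, 12 from q, s, t, v.
q has just one choice, so q = 5.
r and t between them cover only {6, 10} — a naked pair. Remove those values from s, u, v.
s has just one choice, so s = 11. Remove 11 from u, v.
So 7 goes to v.

v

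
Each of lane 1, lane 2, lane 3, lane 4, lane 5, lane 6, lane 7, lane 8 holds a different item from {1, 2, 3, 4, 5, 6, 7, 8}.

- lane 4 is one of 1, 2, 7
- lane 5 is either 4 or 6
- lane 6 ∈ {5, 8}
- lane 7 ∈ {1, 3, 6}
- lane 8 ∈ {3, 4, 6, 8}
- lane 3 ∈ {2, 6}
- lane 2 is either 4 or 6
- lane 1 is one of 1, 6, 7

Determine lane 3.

2

Among the 8 variables, 5 fits only lane 6 (and all 8 values in {1, 2, 3, 4, 5, 6, 7, 8} must be used), so lane 6 = 5.
Among the 7 still-open variables, 8 fits only lane 8 (and all 7 values in {1, 2, 3, 4, 6, 7, 8} must be used), so lane 8 = 8.
The 6 still-open variables together cover exactly {1, 2, 3, 4, 6, 7} — 6 values for 6 variables — and 3 appears only in lane 7's list, so lane 7 = 3.
lane 2 and lane 5 share exactly the 2 values {4, 6}; by pigeonhole those values go to them, so strike 4, 6 from lane 1, lane 3.
So lane 3 = 2.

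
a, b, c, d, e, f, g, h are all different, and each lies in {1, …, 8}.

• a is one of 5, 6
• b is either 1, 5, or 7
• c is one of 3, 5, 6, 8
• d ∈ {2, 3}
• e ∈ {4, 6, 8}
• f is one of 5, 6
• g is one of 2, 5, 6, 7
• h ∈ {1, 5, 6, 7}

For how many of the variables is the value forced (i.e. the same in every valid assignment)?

The 8 variables draw from only 8 values {1, 2, 3, 4, 5, 6, 7, 8}, so each is used; only e can be 4, hence e = 4.
The 7 still-open variables together cover exactly {1, 2, 3, 5, 6, 7, 8} — 7 values for 7 variables — and 8 appears only in c's list, so c = 8.
Among the 6 still-open variables, 3 fits only d (and all 6 values in {1, 2, 3, 5, 6, 7} must be used), so d = 3.
The 5 still-open variables together cover exactly {1, 2, 5, 6, 7} — 5 values for 5 variables — and 2 appears only in g's list, so g = 2.
The 2 variables a and f are confined to {5, 6}, which locks those values in; drop them from b, h.
Determined: c=8, d=3, e=4, g=2. The other variables each still have more than one consistent value. That makes 4.

4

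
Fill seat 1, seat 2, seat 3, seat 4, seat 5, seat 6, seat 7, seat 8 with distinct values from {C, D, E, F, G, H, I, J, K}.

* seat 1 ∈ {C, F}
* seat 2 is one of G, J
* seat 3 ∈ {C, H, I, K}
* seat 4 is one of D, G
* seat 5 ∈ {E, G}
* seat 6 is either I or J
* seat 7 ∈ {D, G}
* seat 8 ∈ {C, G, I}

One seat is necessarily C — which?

seat 4 and seat 7 between them cover only {D, G} — a naked pair. Remove those values from seat 2, seat 5, seat 8.
seat 2's domain is down to {J}, so seat 2 = J. Remove J from seat 6.
seat 5's domain is down to {E}, so seat 5 = E.
seat 6's domain is down to {I}, so seat 6 = I. So seat 3, seat 8 can't be I.
So C goes to seat 8.

seat 8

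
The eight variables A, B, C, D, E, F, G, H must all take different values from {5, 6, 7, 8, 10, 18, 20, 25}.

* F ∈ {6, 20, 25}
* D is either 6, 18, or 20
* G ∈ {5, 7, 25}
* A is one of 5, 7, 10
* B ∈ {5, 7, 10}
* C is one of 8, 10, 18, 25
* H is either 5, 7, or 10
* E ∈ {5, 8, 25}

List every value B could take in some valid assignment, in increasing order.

A, B, H share exactly the 3 values {5, 7, 10}; by pigeonhole those values go to them, so strike 5, 7, 10 from C, E, G.
That leaves G = 25. Eliminate 25 elsewhere: C, E, F.
E has just one choice, so E = 8. So C can't be 8.
C has just one choice, so C = 18. Strike 18 from D.
No further eliminations apply; B can still be any of 5, 7, 10.

5, 7, 10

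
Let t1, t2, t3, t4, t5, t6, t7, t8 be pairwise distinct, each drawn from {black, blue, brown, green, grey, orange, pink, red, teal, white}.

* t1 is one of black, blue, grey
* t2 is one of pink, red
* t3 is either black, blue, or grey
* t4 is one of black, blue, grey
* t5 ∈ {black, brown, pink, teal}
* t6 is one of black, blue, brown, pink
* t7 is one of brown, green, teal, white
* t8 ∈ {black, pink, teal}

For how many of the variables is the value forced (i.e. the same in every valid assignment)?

The 3 variables t1, t3, t4 are confined to {black, blue, grey}, which locks those values in; drop them from t5, t6, t8.
t5, t6, t8 between them cover only {brown, pink, teal} — a naked triple. Remove those values from t2, t7.
t2 has just one choice, so t2 = red.
Determined: t2=red. The other variables each still have more than one consistent value. That makes 1.

1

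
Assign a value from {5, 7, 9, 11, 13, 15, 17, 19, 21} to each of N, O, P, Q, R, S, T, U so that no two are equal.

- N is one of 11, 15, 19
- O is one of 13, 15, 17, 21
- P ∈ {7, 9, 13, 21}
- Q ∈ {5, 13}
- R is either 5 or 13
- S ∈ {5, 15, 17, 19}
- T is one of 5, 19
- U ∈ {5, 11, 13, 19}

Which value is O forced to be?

21

Q and R share exactly the 2 values {5, 13}; by pigeonhole those values go to them, so strike 5, 13 from O, P, S, T, U.
That leaves T = 19. Eliminate 19 elsewhere: N, S, U.
U's domain is down to {11}, so U = 11. Strike 11 from N.
N's domain is down to {15}, so N = 15. Remove 15 from O, S.
S has just one choice, so S = 17. Remove 17 from O.
So O = 21.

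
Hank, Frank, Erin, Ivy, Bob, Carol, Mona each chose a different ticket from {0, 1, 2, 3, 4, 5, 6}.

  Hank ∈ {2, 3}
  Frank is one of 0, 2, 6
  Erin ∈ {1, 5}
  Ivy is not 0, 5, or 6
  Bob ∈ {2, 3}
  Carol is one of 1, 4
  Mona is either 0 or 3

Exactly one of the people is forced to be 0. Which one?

Mona

The 7 variables draw from only 7 values {0, 1, 2, 3, 4, 5, 6}, so each is used; only Erin can be 5, hence Erin = 5.
Among the 6 still-open variables, 6 fits only Frank (and all 6 values in {0, 1, 2, 3, 4, 6} must be used), so Frank = 6.
The 5 still-open variables draw from only 5 values {0, 1, 2, 3, 4}, so each is used; only Mona can be 0, hence Mona = 0.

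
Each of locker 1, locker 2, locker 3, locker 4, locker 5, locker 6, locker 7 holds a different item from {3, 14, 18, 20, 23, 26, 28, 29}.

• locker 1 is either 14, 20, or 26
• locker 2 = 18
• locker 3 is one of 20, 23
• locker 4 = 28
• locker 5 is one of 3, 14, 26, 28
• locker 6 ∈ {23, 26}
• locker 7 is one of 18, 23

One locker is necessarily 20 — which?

locker 3

locker 2's domain is down to {18}, so locker 2 = 18. Remove 18 from locker 7.
locker 4's domain is down to {28}, so locker 4 = 28. Eliminate 28 elsewhere: locker 5.
locker 7's domain is down to {23}, so locker 7 = 23. Strike 23 from locker 3, locker 6.
So 20 goes to locker 3.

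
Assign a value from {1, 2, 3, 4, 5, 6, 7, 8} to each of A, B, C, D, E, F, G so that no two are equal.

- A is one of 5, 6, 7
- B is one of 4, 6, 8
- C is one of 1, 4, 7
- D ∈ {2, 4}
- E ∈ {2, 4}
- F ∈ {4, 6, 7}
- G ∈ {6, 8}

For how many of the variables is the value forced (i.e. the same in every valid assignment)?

Among the 7 variables, 1 fits only C (and all 7 values in {1, 2, 4, 5, 6, 7, 8} must be used), so C = 1.
The 6 still-open variables together cover exactly {2, 4, 5, 6, 7, 8} — 6 values for 6 variables — and 5 appears only in A's list, so A = 5.
The 5 still-open variables draw from only 5 values {2, 4, 6, 7, 8}, so each is used; only F can be 7, hence F = 7.
The 2 variables D and E are confined to {2, 4}, which locks those values in; drop them from B.
Determined: A=5, C=1, F=7. The other variables each still have more than one consistent value. That makes 3.

3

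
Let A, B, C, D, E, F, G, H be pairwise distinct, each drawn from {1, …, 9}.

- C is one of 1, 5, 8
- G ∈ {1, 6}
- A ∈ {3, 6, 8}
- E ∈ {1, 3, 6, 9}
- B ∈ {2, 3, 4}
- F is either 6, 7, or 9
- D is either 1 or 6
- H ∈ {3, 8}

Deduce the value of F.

7

D and G share exactly the 2 values {1, 6}; by pigeonhole those values go to them, so strike 1, 6 from A, C, E, F.
A and H share exactly the 2 values {3, 8}; by pigeonhole those values go to them, so strike 3, 8 from B, C, E.
C must be 5 (only option left).
That leaves E = 9. Remove 9 from F.
So F = 7.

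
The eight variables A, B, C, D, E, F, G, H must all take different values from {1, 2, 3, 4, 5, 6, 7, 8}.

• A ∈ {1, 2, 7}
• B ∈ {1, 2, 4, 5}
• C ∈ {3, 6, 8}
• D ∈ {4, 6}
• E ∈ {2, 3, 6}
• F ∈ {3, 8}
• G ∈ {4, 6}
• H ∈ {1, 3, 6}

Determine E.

2

The 8 variables draw from only 8 values {1, 2, 3, 4, 5, 6, 7, 8}, so each is used; only B can be 5, hence B = 5.
The 7 still-open variables draw from only 7 values {1, 2, 3, 4, 6, 7, 8}, so each is used; only A can be 7, hence A = 7.
Among the 6 still-open variables, 1 fits only H (and all 6 values in {1, 2, 3, 4, 6, 8} must be used), so H = 1.
Among the 5 still-open variables, 2 fits only E (and all 5 values in {2, 3, 4, 6, 8} must be used), so E = 2.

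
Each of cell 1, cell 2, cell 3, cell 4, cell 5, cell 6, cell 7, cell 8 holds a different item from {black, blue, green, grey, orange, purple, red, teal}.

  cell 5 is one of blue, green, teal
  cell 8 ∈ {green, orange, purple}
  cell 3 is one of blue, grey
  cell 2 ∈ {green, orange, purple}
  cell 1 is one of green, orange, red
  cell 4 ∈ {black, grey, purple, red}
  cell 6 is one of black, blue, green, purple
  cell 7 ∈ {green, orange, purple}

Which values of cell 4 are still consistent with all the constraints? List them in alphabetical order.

The 8 variables draw from only 8 values {black, blue, green, grey, orange, purple, red, teal}, so each is used; only cell 5 can be teal, hence cell 5 = teal.
cell 2, cell 7, cell 8 share exactly the 3 values {green, orange, purple}; by pigeonhole those values go to them, so strike green, orange, purple from cell 1, cell 4, cell 6.
That leaves cell 1 = red. Strike red from cell 4.
No further eliminations apply; cell 4 can still be any of black, grey.

black, grey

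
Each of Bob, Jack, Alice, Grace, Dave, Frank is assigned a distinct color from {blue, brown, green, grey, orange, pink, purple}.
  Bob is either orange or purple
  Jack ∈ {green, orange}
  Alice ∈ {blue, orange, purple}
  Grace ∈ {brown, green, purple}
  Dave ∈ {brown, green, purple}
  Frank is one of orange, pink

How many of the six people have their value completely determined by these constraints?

The 6 variables together cover exactly {blue, brown, green, orange, pink, purple} — 6 values for 6 variables — and blue appears only in Alice's list, so Alice = blue.
The 5 still-open variables draw from only 5 values {brown, green, orange, pink, purple}, so each is used; only Frank can be pink, hence Frank = pink.
Determined: Alice=blue, Frank=pink. The other people each still have more than one consistent value. That makes 2.

2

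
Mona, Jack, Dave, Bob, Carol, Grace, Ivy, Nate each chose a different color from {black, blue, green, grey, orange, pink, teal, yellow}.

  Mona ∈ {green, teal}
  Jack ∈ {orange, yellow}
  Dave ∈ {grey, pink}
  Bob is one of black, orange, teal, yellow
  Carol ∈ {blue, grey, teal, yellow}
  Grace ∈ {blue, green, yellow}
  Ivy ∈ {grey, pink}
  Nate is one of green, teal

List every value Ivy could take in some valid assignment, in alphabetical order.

grey, pink

The 8 variables together cover exactly {black, blue, green, grey, orange, pink, teal, yellow} — 8 values for 8 variables — and black appears only in Bob's list, so Bob = black.
The 7 still-open variables draw from only 7 values {blue, green, grey, orange, pink, teal, yellow}, so each is used; only Jack can be orange, hence Jack = orange.
Mona and Nate share exactly the 2 values {green, teal}; by pigeonhole those values go to them, so strike green, teal from Carol, Grace.
The 2 variables Dave and Ivy are confined to {grey, pink}, which locks those values in; drop them from Carol.
No further eliminations apply; Ivy can still be any of grey, pink.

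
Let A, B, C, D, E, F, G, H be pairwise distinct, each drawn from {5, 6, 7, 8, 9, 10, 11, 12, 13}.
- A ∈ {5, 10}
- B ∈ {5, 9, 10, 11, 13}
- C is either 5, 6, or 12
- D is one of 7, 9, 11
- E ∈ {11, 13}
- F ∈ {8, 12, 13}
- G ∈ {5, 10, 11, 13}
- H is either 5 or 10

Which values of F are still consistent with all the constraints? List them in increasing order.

The 2 variables A and H are confined to {5, 10}, which locks those values in; drop them from B, C, G.
E and G share exactly the 2 values {11, 13}; by pigeonhole those values go to them, so strike 11, 13 from B, D, F.
B must be 9 (only option left). Remove 9 from D.
That leaves D = 7.
No further eliminations apply; F can still be any of 8, 12.

8, 12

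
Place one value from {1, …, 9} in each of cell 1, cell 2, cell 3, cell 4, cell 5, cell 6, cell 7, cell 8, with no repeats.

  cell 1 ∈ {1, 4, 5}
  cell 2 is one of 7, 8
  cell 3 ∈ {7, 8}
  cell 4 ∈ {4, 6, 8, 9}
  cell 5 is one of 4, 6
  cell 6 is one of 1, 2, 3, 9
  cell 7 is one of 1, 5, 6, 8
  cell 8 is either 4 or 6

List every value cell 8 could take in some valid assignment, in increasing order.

The 2 variables cell 2 and cell 3 are confined to {7, 8}, which locks those values in; drop them from cell 4, cell 7.
cell 5 and cell 8 between them cover only {4, 6} — a naked pair. Remove those values from cell 1, cell 4, cell 7.
cell 4's domain is down to {9}, so cell 4 = 9. Remove 9 from cell 6.
cell 1 and cell 7 between them cover only {1, 5} — a naked pair. Remove those values from cell 6.
No further eliminations apply; cell 8 can still be any of 4, 6.

4, 6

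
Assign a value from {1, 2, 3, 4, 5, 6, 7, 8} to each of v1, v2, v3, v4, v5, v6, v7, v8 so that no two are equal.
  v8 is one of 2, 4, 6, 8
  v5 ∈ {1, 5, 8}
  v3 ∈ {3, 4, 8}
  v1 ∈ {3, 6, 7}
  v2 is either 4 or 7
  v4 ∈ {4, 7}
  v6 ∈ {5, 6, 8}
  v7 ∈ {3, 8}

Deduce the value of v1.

The 8 variables together cover exactly {1, 2, 3, 4, 5, 6, 7, 8} — 8 values for 8 variables — and 1 appears only in v5's list, so v5 = 1.
The 7 still-open variables together cover exactly {2, 3, 4, 5, 6, 7, 8} — 7 values for 7 variables — and 2 appears only in v8's list, so v8 = 2.
Among the 6 still-open variables, 5 fits only v6 (and all 6 values in {3, 4, 5, 6, 7, 8} must be used), so v6 = 5.
The 5 still-open variables together cover exactly {3, 4, 6, 7, 8} — 5 values for 5 variables — and 6 appears only in v1's list, so v1 = 6.

6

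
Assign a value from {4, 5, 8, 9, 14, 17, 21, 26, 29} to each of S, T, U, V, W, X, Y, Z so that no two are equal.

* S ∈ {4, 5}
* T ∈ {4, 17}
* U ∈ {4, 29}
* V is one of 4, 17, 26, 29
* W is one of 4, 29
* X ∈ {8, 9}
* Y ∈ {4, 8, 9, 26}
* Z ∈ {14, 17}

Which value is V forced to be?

The 8 variables together cover exactly {4, 5, 8, 9, 14, 17, 26, 29} — 8 values for 8 variables — and 5 appears only in S's list, so S = 5.
The 7 still-open variables draw from only 7 values {4, 8, 9, 14, 17, 26, 29}, so each is used; only Z can be 14, hence Z = 14.
The 2 variables U and W are confined to {4, 29}, which locks those values in; drop them from T, V, Y.
T has just one choice, so T = 17. So V can't be 17.
So V = 26.

26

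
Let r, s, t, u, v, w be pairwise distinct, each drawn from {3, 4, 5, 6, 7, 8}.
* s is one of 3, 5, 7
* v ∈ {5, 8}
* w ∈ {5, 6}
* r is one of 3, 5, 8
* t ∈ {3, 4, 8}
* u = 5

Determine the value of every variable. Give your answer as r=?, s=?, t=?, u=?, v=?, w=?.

u must be 5 (only option left). Remove 5 from r, s, v, w.
v's domain is down to {8}, so v = 8. Remove 8 from r, t.
w's domain is down to {6}, so w = 6.
r's domain is down to {3}, so r = 3. Strike 3 from s, t.
s has just one choice, so s = 7.
t must be 4 (only option left).

r=3, s=7, t=4, u=5, v=8, w=6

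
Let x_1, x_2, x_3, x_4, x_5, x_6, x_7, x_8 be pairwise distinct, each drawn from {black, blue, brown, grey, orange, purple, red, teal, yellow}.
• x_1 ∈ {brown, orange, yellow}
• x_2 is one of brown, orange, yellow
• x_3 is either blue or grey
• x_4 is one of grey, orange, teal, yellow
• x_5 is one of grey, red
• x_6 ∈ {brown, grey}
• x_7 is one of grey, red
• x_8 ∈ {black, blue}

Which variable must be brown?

x_6

Among the 8 variables, black fits only x_8 (and all 8 values in {black, blue, brown, grey, orange, red, teal, yellow} must be used), so x_8 = black.
The 7 still-open variables together cover exactly {blue, brown, grey, orange, red, teal, yellow} — 7 values for 7 variables — and blue appears only in x_3's list, so x_3 = blue.
The 6 still-open variables draw from only 6 values {brown, grey, orange, red, teal, yellow}, so each is used; only x_4 can be teal, hence x_4 = teal.
x_5 and x_7 share exactly the 2 values {grey, red}; by pigeonhole those values go to them, so strike grey, red from x_6.
So brown goes to x_6.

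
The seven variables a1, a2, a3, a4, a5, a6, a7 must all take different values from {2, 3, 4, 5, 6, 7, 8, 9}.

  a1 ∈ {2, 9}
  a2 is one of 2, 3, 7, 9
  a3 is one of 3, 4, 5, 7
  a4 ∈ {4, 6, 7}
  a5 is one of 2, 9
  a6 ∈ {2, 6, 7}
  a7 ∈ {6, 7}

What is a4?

The 7 variables together cover exactly {2, 3, 4, 5, 6, 7, 9} — 7 values for 7 variables — and 5 appears only in a3's list, so a3 = 5.
Among the 6 still-open variables, 3 fits only a2 (and all 6 values in {2, 3, 4, 6, 7, 9} must be used), so a2 = 3.
Among the 5 still-open variables, 4 fits only a4 (and all 5 values in {2, 4, 6, 7, 9} must be used), so a4 = 4.

4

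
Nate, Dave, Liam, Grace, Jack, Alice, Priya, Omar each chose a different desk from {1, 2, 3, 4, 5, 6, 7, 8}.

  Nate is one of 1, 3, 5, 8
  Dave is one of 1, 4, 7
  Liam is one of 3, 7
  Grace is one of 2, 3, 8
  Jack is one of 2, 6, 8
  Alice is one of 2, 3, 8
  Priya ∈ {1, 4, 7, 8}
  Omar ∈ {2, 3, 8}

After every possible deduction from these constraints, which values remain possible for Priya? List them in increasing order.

Among the 8 variables, 5 fits only Nate (and all 8 values in {1, 2, 3, 4, 5, 6, 7, 8} must be used), so Nate = 5.
Among the 7 still-open variables, 6 fits only Jack (and all 7 values in {1, 2, 3, 4, 6, 7, 8} must be used), so Jack = 6.
The 3 variables Grace, Alice, Omar are confined to {2, 3, 8}, which locks those values in; drop them from Liam, Priya.
Liam's domain is down to {7}, so Liam = 7. So Dave, Priya can't be 7.
No further eliminations apply; Priya can still be any of 1, 4.

1, 4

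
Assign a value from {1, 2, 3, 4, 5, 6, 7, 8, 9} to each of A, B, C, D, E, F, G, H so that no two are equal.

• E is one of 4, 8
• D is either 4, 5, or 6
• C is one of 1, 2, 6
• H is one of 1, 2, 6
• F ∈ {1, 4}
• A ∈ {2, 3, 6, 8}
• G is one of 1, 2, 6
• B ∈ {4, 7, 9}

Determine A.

3

C, G, H between them cover only {1, 2, 6} — a naked triple. Remove those values from A, D, F.
F has just one choice, so F = 4. Eliminate 4 elsewhere: B, D, E.
D has just one choice, so D = 5.
E must be 8 (only option left). So A can't be 8.
So A = 3.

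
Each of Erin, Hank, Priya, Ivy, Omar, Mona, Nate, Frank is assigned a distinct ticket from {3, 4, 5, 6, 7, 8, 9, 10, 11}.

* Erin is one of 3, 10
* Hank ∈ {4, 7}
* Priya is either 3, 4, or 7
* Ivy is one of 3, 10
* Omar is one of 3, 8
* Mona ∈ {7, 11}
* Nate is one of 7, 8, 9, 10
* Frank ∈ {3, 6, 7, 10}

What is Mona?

11

Among the 8 variables, 6 fits only Frank (and all 8 values in {3, 4, 6, 7, 8, 9, 10, 11} must be used), so Frank = 6.
Among the 7 still-open variables, 9 fits only Nate (and all 7 values in {3, 4, 7, 8, 9, 10, 11} must be used), so Nate = 9.
Among the 6 still-open variables, 8 fits only Omar (and all 6 values in {3, 4, 7, 8, 10, 11} must be used), so Omar = 8.
The 5 still-open variables together cover exactly {3, 4, 7, 10, 11} — 5 values for 5 variables — and 11 appears only in Mona's list, so Mona = 11.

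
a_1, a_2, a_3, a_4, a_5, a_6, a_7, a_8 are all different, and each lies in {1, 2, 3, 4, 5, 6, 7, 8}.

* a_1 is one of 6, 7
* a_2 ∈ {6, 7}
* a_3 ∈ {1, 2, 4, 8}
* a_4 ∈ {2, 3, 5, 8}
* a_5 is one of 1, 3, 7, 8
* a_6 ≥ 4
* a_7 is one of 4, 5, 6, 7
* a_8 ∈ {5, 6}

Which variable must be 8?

a_1 and a_2 share exactly the 2 values {6, 7}; by pigeonhole those values go to them, so strike 6, 7 from a_5, a_6, a_7, a_8.
a_8 must be 5 (only option left). Strike 5 from a_4, a_6, a_7.
a_7 has just one choice, so a_7 = 4. Remove 4 from a_3, a_6.
So 8 goes to a_6.

a_6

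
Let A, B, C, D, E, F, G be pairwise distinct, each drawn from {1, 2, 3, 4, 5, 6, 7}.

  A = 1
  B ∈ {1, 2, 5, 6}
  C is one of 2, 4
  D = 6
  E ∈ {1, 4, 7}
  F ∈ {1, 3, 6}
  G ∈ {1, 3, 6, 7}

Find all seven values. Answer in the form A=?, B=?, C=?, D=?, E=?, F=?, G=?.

A must be 1 (only option left). Remove 1 from B, E, F, G.
That leaves D = 6. Strike 6 from B, F, G.
F has just one choice, so F = 3. Strike 3 from G.
That leaves G = 7. So E can't be 7.
E must be 4 (only option left). Remove 4 from C.
C's domain is down to {2}, so C = 2. Eliminate 2 elsewhere: B.
B's domain is down to {5}, so B = 5.

A=1, B=5, C=2, D=6, E=4, F=3, G=7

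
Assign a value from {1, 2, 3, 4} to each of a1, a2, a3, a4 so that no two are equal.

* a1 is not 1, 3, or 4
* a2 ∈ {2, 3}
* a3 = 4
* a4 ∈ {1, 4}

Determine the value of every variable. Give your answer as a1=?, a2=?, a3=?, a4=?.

a1 has just one choice, so a1 = 2. Eliminate 2 elsewhere: a2.
a2 has just one choice, so a2 = 3.
That leaves a3 = 4. Strike 4 from a4.
a4 must be 1 (only option left).

a1=2, a2=3, a3=4, a4=1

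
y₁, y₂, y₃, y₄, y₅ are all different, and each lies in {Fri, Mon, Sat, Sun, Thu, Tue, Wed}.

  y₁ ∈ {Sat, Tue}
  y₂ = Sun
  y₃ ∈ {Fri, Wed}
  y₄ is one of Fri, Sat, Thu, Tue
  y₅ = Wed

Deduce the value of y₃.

Fri

y₂'s domain is down to {Sun}, so y₂ = Sun.
y₅'s domain is down to {Wed}, so y₅ = Wed. Strike Wed from y₃.
So y₃ = Fri.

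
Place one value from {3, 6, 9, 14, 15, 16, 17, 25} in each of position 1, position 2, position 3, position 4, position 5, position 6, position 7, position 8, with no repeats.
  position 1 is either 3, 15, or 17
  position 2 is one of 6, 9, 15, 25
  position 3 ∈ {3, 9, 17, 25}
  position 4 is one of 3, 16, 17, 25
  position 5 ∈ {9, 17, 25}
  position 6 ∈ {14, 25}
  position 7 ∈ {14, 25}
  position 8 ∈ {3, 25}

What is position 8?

3

The 8 variables together cover exactly {3, 6, 9, 14, 15, 16, 17, 25} — 8 values for 8 variables — and 6 appears only in position 2's list, so position 2 = 6.
Among the 7 still-open variables, 15 fits only position 1 (and all 7 values in {3, 9, 14, 15, 16, 17, 25} must be used), so position 1 = 15.
The 6 still-open variables together cover exactly {3, 9, 14, 16, 17, 25} — 6 values for 6 variables — and 16 appears only in position 4's list, so position 4 = 16.
position 6 and position 7 between them cover only {14, 25} — a naked pair. Remove those values from position 3, position 5, position 8.
So position 8 = 3.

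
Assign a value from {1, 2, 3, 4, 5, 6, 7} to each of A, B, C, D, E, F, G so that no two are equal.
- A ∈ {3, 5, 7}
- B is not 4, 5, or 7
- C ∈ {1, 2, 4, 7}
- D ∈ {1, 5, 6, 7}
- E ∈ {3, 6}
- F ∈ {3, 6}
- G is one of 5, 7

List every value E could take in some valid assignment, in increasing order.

Among the 7 variables, 4 fits only C (and all 7 values in {1, 2, 3, 4, 5, 6, 7} must be used), so C = 4.
Among the 6 still-open variables, 2 fits only B (and all 6 values in {1, 2, 3, 5, 6, 7} must be used), so B = 2.
The 5 still-open variables together cover exactly {1, 3, 5, 6, 7} — 5 values for 5 variables — and 1 appears only in D's list, so D = 1.
E and F between them cover only {3, 6} — a naked pair. Remove those values from A.
No further eliminations apply; E can still be any of 3, 6.

3, 6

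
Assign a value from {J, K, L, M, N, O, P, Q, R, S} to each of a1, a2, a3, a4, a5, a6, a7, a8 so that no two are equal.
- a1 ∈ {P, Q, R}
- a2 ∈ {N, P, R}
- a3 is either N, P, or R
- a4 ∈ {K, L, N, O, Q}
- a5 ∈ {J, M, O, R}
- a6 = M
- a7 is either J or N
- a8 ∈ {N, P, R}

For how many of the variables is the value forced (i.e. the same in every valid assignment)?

4

a6 must be M (only option left). So a5 can't be M.
The 3 variables a2, a3, a8 are confined to {N, P, R}, which locks those values in; drop them from a1, a4, a5, a7.
a1's domain is down to {Q}, so a1 = Q. So a4 can't be Q.
That leaves a7 = J. So a5 can't be J.
a5 has just one choice, so a5 = O. Remove O from a4.
Determined: a1=Q, a5=O, a6=M, a7=J. The other variables each still have more than one consistent value. That makes 4.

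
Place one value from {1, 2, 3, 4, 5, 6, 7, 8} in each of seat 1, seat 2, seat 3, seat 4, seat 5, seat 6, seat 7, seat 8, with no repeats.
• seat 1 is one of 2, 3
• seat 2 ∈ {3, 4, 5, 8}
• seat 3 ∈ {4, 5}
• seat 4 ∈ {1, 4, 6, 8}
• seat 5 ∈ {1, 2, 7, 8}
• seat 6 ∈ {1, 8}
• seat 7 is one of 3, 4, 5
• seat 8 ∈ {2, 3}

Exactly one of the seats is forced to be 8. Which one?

The 8 variables draw from only 8 values {1, 2, 3, 4, 5, 6, 7, 8}, so each is used; only seat 4 can be 6, hence seat 4 = 6.
Among the 7 still-open variables, 7 fits only seat 5 (and all 7 values in {1, 2, 3, 4, 5, 7, 8} must be used), so seat 5 = 7.
The 6 still-open variables draw from only 6 values {1, 2, 3, 4, 5, 8}, so each is used; only seat 6 can be 1, hence seat 6 = 1.
The 5 still-open variables together cover exactly {2, 3, 4, 5, 8} — 5 values for 5 variables — and 8 appears only in seat 2's list, so seat 2 = 8.

seat 2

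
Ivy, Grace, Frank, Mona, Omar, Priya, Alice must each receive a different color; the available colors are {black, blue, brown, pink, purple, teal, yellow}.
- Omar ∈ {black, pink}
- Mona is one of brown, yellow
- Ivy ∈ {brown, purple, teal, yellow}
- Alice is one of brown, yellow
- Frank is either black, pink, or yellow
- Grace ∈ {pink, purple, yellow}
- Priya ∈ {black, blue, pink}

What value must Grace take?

purple

Among the 7 variables, blue fits only Priya (and all 7 values in {black, blue, brown, pink, purple, teal, yellow} must be used), so Priya = blue.
Among the 6 still-open variables, teal fits only Ivy (and all 6 values in {black, brown, pink, purple, teal, yellow} must be used), so Ivy = teal.
The 5 still-open variables together cover exactly {black, brown, pink, purple, yellow} — 5 values for 5 variables — and purple appears only in Grace's list, so Grace = purple.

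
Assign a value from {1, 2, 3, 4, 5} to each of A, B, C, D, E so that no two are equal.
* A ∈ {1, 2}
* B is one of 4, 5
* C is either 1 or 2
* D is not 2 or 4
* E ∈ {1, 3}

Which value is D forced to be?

The 5 variables draw from only 5 values {1, 2, 3, 4, 5}, so each is used; only B can be 4, hence B = 4.
Among the 4 still-open variables, 5 fits only D (and all 4 values in {1, 2, 3, 5} must be used), so D = 5.

5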